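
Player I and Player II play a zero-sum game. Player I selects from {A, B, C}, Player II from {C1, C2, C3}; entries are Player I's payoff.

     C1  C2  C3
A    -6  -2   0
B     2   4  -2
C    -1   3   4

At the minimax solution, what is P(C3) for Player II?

1/3

Row minima: A → -6, B → -2, C → -1; maximin = -1.
Column maxima: C1 → 2, C2 → 4, C3 → 4; minimax = 2.
-1 ≠ 2, so there is no saddle point; optimal play is mixed.
A is strictly dominated by C, so Player I never plays it.
C2 is strictly dominated by C1 (it gives Player I strictly more in every row), so Player II never plays it.
On the remaining 2×2 (B, C vs C1, C3):
Let Player I play B with probability p. Expected payoff against C1: 2p + (-1)(1−p) = 3p − 1; against C3: (-2)p + 4(1−p) = −6p + 4.
Setting these equal: 3p − 1 = −6p + 4 ⇒ 9p = 5 ⇒ p = 5/9, and the value is (3)·(5/9) − 1 = 2/3.
For Player II: with q = P(C1), equating B's and C's payoffs gives 4q − 2 = −5q + 4 ⇒ q = 2/3.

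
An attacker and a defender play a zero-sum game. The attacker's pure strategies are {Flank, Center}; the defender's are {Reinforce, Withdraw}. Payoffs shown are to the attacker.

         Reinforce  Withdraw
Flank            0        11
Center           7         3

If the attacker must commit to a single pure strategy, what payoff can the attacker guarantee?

3

Row minima: Flank → 0, Center → 3.
The best of these is 3.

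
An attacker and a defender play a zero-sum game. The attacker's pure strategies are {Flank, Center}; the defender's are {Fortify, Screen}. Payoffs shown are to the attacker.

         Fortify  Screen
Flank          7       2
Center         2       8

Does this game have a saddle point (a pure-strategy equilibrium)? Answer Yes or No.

Row minima: Flank → 2, Center → 2; maximin = 2.
Column maxima: Fortify → 7, Screen → 8; minimax = 7.
2 ≠ 7, so no pure-strategy equilibrium exists.

No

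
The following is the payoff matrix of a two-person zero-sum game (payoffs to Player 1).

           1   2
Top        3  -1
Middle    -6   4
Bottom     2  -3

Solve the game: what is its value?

3/7

Row minima: Top → -1, Middle → -6, Bottom → -3; maximin = -1.
Column maxima: 1 → 3, 2 → 4; minimax = 3.
-1 ≠ 3, so there is no saddle point; optimal play is mixed.
Bottom is strictly dominated by Top, so Player 1 never plays it.
On the remaining 2×2 (Top, Middle vs 1, 2):
Let Player 1 play Top with probability p. Expected payoff against 1: 3p + (-6)(1−p) = 9p − 6; against 2: (-1)p + 4(1−p) = −5p + 4.
Setting these equal: 9p − 6 = −5p + 4 ⇒ 14p = 10 ⇒ p = 5/7, and the value is (9)·(5/7) − 6 = 3/7.
For Player 2: with q = P(1), equating Top's and Middle's payoffs gives 4q − 1 = −10q + 4 ⇒ q = 5/14.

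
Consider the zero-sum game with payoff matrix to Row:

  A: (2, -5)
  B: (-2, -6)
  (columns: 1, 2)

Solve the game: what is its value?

-5

Row minima: A → -5, B → -6; maximin = -5.
Column maxima: 1 → 2, 2 → -5; minimax = -5.
Since maximin = minimax = -5, there is a saddle point and the value is -5.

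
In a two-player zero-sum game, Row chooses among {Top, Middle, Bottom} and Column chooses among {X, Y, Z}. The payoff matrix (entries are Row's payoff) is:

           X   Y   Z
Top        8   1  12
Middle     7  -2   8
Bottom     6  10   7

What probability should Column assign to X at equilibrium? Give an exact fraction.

9/11

Row minima: Top → 1, Middle → -2, Bottom → 6; maximin = 6.
Column maxima: X → 8, Y → 10, Z → 12; minimax = 8.
6 ≠ 8, so there is no saddle point; optimal play is mixed.
Middle is strictly dominated by Top, so Row never plays it.
Z is strictly dominated by X (it gives Row strictly more in every row), so Column never plays it.
On the remaining 2×2 (Top, Bottom vs X, Y):
Let Row play Top with probability p. Expected payoff against X: 8p + 6(1−p) = 2p + 6; against Y: 1p + 10(1−p) = −9p + 10.
Setting these equal: 2p + 6 = −9p + 10 ⇒ 11p = 4 ⇒ p = 4/11, and the value is (2)·(4/11) + 6 = 74/11.
For Column: with q = P(X), equating Top's and Bottom's payoffs gives 7q + 1 = −4q + 10 ⇒ q = 9/11.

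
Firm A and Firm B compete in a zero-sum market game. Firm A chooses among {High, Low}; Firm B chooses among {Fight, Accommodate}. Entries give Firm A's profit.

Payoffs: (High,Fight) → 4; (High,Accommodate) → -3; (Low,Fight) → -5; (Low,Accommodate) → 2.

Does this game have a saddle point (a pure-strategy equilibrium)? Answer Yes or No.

Row minima: High → -3, Low → -5; maximin = -3.
Column maxima: Fight → 4, Accommodate → 2; minimax = 2.
-3 ≠ 2, so no pure-strategy equilibrium exists.

No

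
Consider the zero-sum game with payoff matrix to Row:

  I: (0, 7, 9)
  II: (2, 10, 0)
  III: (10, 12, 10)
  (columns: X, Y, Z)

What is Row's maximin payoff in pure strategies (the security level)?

10

Row minima: I → 0, II → 0, III → 10.
The best of these is 10.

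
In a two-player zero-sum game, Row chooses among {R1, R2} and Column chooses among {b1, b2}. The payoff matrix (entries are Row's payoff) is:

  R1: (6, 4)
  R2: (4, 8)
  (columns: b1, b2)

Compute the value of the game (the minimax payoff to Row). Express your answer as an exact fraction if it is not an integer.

Row minima: R1 → 4, R2 → 4; maximin = 4.
Column maxima: b1 → 6, b2 → 8; minimax = 6.
4 ≠ 6, so there is no saddle point; optimal play is mixed.
Let Row play R1 with probability p. Expected payoff against b1: 6p + 4(1−p) = 2p + 4; against b2: 4p + 8(1−p) = −4p + 8.
Setting these equal: 2p + 4 = −4p + 8 ⇒ 6p = 4 ⇒ p = 2/3, and the value is (2)·(2/3) + 4 = 16/3.
For Column: with q = P(b1), equating R1's and R2's payoffs gives 2q + 4 = −4q + 8 ⇒ q = 2/3.

16/3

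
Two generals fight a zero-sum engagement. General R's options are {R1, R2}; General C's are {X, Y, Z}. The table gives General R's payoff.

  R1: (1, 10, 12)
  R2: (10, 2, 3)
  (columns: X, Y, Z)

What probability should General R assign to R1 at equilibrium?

8/17

Row minima: R1 → 1, R2 → 2; maximin = 2.
Column maxima: X → 10, Y → 10, Z → 12; minimax = 10.
2 ≠ 10, so there is no saddle point; optimal play is mixed.
Z is strictly dominated by Y (it gives General R strictly more in every row), so General C never plays it.
On the remaining 2×2 (R1, R2 vs X, Y):
Let General R play R1 with probability p. Expected payoff against X: 1p + 10(1−p) = −9p + 10; against Y: 10p + 2(1−p) = 8p + 2.
Setting these equal: −9p + 10 = 8p + 2 ⇒ −17p = -8 ⇒ p = 8/17, and the value is (-9)·(8/17) + 10 = 98/17.
For General C: with q = P(X), equating R1's and R2's payoffs gives −9q + 10 = 8q + 2 ⇒ q = 8/17.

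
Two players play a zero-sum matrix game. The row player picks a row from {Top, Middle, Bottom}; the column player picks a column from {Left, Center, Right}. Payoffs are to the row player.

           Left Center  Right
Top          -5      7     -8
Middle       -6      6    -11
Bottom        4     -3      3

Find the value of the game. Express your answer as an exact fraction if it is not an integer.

Row minima: Top → -8, Middle → -11, Bottom → -3; maximin = -3.
Column maxima: Left → 4, Center → 7, Right → 3; minimax = 3.
-3 ≠ 3, so there is no saddle point; optimal play is mixed.
Middle is strictly dominated by Top, so the row player never plays it.
Left is strictly dominated by Right (it gives the row player strictly more in every row), so the column player never plays it.
On the remaining 2×2 (Top, Bottom vs Center, Right):
Let the row player play Top with probability p. Expected payoff against Center: 7p + (-3)(1−p) = 10p − 3; against Right: (-8)p + 3(1−p) = −11p + 3.
Setting these equal: 10p − 3 = −11p + 3 ⇒ 21p = 6 ⇒ p = 2/7, and the value is (10)·(2/7) − 3 = -1/7.
For the column player: with q = P(Center), equating Top's and Bottom's payoffs gives 15q − 8 = −6q + 3 ⇒ q = 11/21.

-1/7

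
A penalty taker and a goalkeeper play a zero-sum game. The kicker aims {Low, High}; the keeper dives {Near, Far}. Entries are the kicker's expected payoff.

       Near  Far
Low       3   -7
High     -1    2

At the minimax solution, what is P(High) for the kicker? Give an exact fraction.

Row minima: Low → -7, High → -1; maximin = -1.
Column maxima: Near → 3, Far → 2; minimax = 2.
-1 ≠ 2, so there is no saddle point; optimal play is mixed.
Let the kicker play Low with probability p. Expected payoff against Near: 3p + (-1)(1−p) = 4p − 1; against Far: (-7)p + 2(1−p) = −9p + 2.
Setting these equal: 4p − 1 = −9p + 2 ⇒ 13p = 3 ⇒ p = 3/13, and the value is (4)·(3/13) − 1 = -1/13.
For the keeper: with q = P(Near), equating Low's and High's payoffs gives 10q − 7 = −3q + 2 ⇒ q = 9/13.

10/13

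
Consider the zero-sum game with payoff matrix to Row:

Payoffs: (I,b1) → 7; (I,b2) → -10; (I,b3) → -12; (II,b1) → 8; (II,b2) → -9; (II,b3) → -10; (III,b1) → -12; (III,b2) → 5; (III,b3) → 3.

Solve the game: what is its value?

-32/11

Row minima: I → -12, II → -10, III → -12; maximin = -10.
Column maxima: b1 → 8, b2 → 5, b3 → 3; minimax = 3.
-10 ≠ 3, so there is no saddle point; optimal play is mixed.
I is strictly dominated by II, so Row never plays it.
b2 is strictly dominated by b3 (it gives Row strictly more in every row), so Column never plays it.
On the remaining 2×2 (II, III vs b1, b3):
Let Row play II with probability p. Expected payoff against b1: 8p + (-12)(1−p) = 20p − 12; against b3: (-10)p + 3(1−p) = −13p + 3.
Setting these equal: 20p − 12 = −13p + 3 ⇒ 33p = 15 ⇒ p = 5/11, and the value is (20)·(5/11) − 12 = -32/11.
For Column: with q = P(b1), equating II's and III's payoffs gives 18q − 10 = −15q + 3 ⇒ q = 13/33.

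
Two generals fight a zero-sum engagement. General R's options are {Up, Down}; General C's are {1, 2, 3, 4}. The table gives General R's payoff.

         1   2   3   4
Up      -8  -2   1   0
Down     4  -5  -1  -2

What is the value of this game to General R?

Row minima: Up → -8, Down → -5; maximin = -5.
Column maxima: 1 → 4, 2 → -2, 3 → 1, 4 → 0; minimax = -2.
-5 ≠ -2, so there is no saddle point; optimal play is mixed.
3 is strictly dominated by 2 (it gives General R strictly more in every row), so General C never plays it.
4 is strictly dominated by 2 (it gives General R strictly more in every row), so General C never plays it.
On the remaining 2×2 (Up, Down vs 1, 2):
Let General R play Up with probability p. Expected payoff against 1: (-8)p + 4(1−p) = −12p + 4; against 2: (-2)p + (-5)(1−p) = 3p − 5.
Setting these equal: −12p + 4 = 3p − 5 ⇒ −15p = -9 ⇒ p = 3/5, and the value is (-12)·(3/5) + 4 = -16/5.
For General C: with q = P(1), equating Up's and Down's payoffs gives −6q − 2 = 9q − 5 ⇒ q = 1/5.

-16/5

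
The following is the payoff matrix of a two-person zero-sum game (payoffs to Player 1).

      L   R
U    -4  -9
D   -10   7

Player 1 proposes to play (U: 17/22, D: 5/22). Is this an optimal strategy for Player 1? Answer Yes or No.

Yes

Against L this mix gives (17/22)·(-4) + (5/22)·(-10) = -59/11.
Against R this mix gives (17/22)·(-9) + (5/22)·7 = -59/11.
All of Player 2's active replies (L, R) yield -59/11, and no column does worse for Player 1. The mix makes Player 2 indifferent and guarantees -59/11, so it is optimal.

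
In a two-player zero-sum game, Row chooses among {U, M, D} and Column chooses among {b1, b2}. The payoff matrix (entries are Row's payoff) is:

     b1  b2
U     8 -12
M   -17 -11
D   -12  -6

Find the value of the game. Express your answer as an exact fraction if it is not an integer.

Row minima: U → -12, M → -17, D → -12; maximin = -12.
Column maxima: b1 → 8, b2 → -6; minimax = -6.
-12 ≠ -6, so there is no saddle point; optimal play is mixed.
M is strictly dominated by D, so Row never plays it.
On the remaining 2×2 (U, D vs b1, b2):
Let Row play U with probability p. Expected payoff against b1: 8p + (-12)(1−p) = 20p − 12; against b2: (-12)p + (-6)(1−p) = −6p − 6.
Setting these equal: 20p − 12 = −6p − 6 ⇒ 26p = 6 ⇒ p = 3/13, and the value is (20)·(3/13) − 12 = -96/13.
For Column: with q = P(b1), equating U's and D's payoffs gives 20q − 12 = −6q − 6 ⇒ q = 3/13.

-96/13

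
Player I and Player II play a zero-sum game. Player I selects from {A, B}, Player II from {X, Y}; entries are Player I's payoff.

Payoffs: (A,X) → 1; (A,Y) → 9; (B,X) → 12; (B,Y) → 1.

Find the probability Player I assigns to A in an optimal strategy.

11/19

Row minima: A → 1, B → 1; maximin = 1.
Column maxima: X → 12, Y → 9; minimax = 9.
1 ≠ 9, so there is no saddle point; optimal play is mixed.
Let Player I play A with probability p. Expected payoff against X: 1p + 12(1−p) = −11p + 12; against Y: 9p + 1(1−p) = 8p + 1.
Setting these equal: −11p + 12 = 8p + 1 ⇒ −19p = -11 ⇒ p = 11/19, and the value is (-11)·(11/19) + 12 = 107/19.
For Player II: with q = P(X), equating A's and B's payoffs gives −8q + 9 = 11q + 1 ⇒ q = 8/19.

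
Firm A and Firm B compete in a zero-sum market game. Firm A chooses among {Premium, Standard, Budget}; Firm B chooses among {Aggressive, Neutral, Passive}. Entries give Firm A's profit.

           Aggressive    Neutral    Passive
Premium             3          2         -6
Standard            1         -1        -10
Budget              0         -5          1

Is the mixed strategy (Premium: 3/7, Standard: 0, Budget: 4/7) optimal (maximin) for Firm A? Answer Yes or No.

Yes

Against Aggressive this mix gives (3/7)·3 + (4/7)·0 = 9/7.
Against Neutral this mix gives (3/7)·2 + (4/7)·(-5) = -2.
Against Passive this mix gives (3/7)·(-6) + (4/7)·1 = -2.
All of Firm B's active replies (Neutral, Passive) yield -2, and no column does worse for Firm A. The mix makes Firm B indifferent and guarantees -2, so it is optimal.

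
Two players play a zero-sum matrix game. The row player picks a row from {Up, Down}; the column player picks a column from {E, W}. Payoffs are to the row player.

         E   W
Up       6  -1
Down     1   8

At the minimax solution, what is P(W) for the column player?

Row minima: Up → -1, Down → 1; maximin = 1.
Column maxima: E → 6, W → 8; minimax = 6.
1 ≠ 6, so there is no saddle point; optimal play is mixed.
Let the row player play Up with probability p. Expected payoff against E: 6p + 1(1−p) = 5p + 1; against W: (-1)p + 8(1−p) = −9p + 8.
Setting these equal: 5p + 1 = −9p + 8 ⇒ 14p = 7 ⇒ p = 1/2, and the value is (5)·(1/2) + 1 = 7/2.
For the column player: with q = P(E), equating Up's and Down's payoffs gives 7q − 1 = −7q + 8 ⇒ q = 9/14.

5/14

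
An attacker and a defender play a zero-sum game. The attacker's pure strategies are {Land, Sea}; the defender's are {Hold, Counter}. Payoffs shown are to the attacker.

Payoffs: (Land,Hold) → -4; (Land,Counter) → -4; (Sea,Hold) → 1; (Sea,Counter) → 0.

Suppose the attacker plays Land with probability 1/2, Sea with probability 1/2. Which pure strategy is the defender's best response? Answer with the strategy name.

If the defender plays Hold, the attacker's expected payoff is (1/2)·(-4) + (1/2)·1 = -3/2.
If the defender plays Counter, the attacker's expected payoff is (1/2)·(-4) + (1/2)·0 = -2.
The defender minimizes the attacker's payoff; the smallest is -2, so the best response is Counter.

Counter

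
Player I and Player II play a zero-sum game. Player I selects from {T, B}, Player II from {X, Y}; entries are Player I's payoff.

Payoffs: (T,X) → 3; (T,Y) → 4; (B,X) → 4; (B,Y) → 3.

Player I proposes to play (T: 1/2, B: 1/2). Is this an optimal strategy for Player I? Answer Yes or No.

Yes

Against X this mix gives (1/2)·3 + (1/2)·4 = 7/2.
Against Y this mix gives (1/2)·4 + (1/2)·3 = 7/2.
All of Player II's active replies (X, Y) yield 7/2, and no column does worse for Player I. The mix makes Player II indifferent and guarantees 7/2, so it is optimal.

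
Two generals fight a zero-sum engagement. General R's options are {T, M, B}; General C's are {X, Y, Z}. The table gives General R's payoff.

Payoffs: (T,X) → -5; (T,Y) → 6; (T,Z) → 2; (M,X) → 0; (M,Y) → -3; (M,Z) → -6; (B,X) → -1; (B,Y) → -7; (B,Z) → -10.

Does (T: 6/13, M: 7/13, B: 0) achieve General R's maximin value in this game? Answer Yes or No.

Against X this mix gives (6/13)·(-5) + (7/13)·0 = -30/13.
Against Y this mix gives (6/13)·6 + (7/13)·(-3) = 15/13.
Against Z this mix gives (6/13)·2 + (7/13)·(-6) = -30/13.
All of General C's active replies (X, Z) yield -30/13, and no column does worse for General R. The mix makes General C indifferent and guarantees -30/13, so it is optimal.

Yes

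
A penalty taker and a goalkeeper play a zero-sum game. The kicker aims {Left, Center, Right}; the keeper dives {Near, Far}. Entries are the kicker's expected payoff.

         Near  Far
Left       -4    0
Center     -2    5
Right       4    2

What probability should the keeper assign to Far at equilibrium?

Row minima: Left → -4, Center → -2, Right → 2; maximin = 2.
Column maxima: Near → 4, Far → 5; minimax = 4.
2 ≠ 4, so there is no saddle point; optimal play is mixed.
Left is strictly dominated by Center, so the kicker never plays it.
On the remaining 2×2 (Center, Right vs Near, Far):
Let the kicker play Center with probability p. Expected payoff against Near: (-2)p + 4(1−p) = −6p + 4; against Far: 5p + 2(1−p) = 3p + 2.
Setting these equal: −6p + 4 = 3p + 2 ⇒ −9p = -2 ⇒ p = 2/9, and the value is (-6)·(2/9) + 4 = 8/3.
For the keeper: with q = P(Near), equating Center's and Right's payoffs gives −7q + 5 = 2q + 2 ⇒ q = 1/3.

2/3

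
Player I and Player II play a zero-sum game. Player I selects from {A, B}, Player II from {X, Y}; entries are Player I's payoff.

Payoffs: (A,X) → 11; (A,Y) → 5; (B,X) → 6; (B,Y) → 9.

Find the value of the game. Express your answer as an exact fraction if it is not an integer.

Row minima: A → 5, B → 6; maximin = 6.
Column maxima: X → 11, Y → 9; minimax = 9.
6 ≠ 9, so there is no saddle point; optimal play is mixed.
Let Player I play A with probability p. Expected payoff against X: 11p + 6(1−p) = 5p + 6; against Y: 5p + 9(1−p) = −4p + 9.
Setting these equal: 5p + 6 = −4p + 9 ⇒ 9p = 3 ⇒ p = 1/3, and the value is (5)·(1/3) + 6 = 23/3.
For Player II: with q = P(X), equating A's and B's payoffs gives 6q + 5 = −3q + 9 ⇒ q = 4/9.

23/3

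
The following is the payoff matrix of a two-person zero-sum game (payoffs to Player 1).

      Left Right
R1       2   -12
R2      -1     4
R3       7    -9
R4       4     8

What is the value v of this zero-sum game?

23/5

Row minima: R1 → -12, R2 → -1, R3 → -9, R4 → 4; maximin = 4.
Column maxima: Left → 7, Right → 8; minimax = 7.
4 ≠ 7, so there is no saddle point; optimal play is mixed.
R1 is strictly dominated by R3, so Player 1 never plays it.
R2 is strictly dominated by R4, so Player 1 never plays it.
On the remaining 2×2 (R3, R4 vs Left, Right):
Let Player 1 play R3 with probability p. Expected payoff against Left: 7p + 4(1−p) = 3p + 4; against Right: (-9)p + 8(1−p) = −17p + 8.
Setting these equal: 3p + 4 = −17p + 8 ⇒ 20p = 4 ⇒ p = 1/5, and the value is (3)·(1/5) + 4 = 23/5.
For Player 2: with q = P(Left), equating R3's and R4's payoffs gives 16q − 9 = −4q + 8 ⇒ q = 17/20.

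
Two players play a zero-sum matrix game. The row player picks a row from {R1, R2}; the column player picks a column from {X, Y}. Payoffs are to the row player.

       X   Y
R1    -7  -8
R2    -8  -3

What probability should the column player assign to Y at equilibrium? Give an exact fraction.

Row minima: R1 → -8, R2 → -8; maximin = -8.
Column maxima: X → -7, Y → -3; minimax = -7.
-8 ≠ -7, so there is no saddle point; optimal play is mixed.
Let the row player play R1 with probability p. Expected payoff against X: (-7)p + (-8)(1−p) = p − 8; against Y: (-8)p + (-3)(1−p) = −5p − 3.
Setting these equal: p − 8 = −5p − 3 ⇒ 6p = 5 ⇒ p = 5/6, and the value is (1)·(5/6) − 8 = -43/6.
For the column player: with q = P(X), equating R1's and R2's payoffs gives q − 8 = −5q − 3 ⇒ q = 5/6.

1/6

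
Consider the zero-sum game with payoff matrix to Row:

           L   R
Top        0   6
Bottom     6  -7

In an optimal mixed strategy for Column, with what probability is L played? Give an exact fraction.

13/19

Row minima: Top → 0, Bottom → -7; maximin = 0.
Column maxima: L → 6, R → 6; minimax = 6.
0 ≠ 6, so there is no saddle point; optimal play is mixed.
Let Row play Top with probability p. Expected payoff against L: 0p + 6(1−p) = −6p + 6; against R: 6p + (-7)(1−p) = 13p − 7.
Setting these equal: −6p + 6 = 13p − 7 ⇒ −19p = -13 ⇒ p = 13/19, and the value is (-6)·(13/19) + 6 = 36/19.
For Column: with q = P(L), equating Top's and Bottom's payoffs gives −6q + 6 = 13q − 7 ⇒ q = 13/19.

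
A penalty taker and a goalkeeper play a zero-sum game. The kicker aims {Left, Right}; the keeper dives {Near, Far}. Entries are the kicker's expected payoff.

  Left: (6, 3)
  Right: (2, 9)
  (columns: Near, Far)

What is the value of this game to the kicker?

Row minima: Left → 3, Right → 2; maximin = 3.
Column maxima: Near → 6, Far → 9; minimax = 6.
3 ≠ 6, so there is no saddle point; optimal play is mixed.
Let the kicker play Left with probability p. Expected payoff against Near: 6p + 2(1−p) = 4p + 2; against Far: 3p + 9(1−p) = −6p + 9.
Setting these equal: 4p + 2 = −6p + 9 ⇒ 10p = 7 ⇒ p = 7/10, and the value is (4)·(7/10) + 2 = 24/5.
For the keeper: with q = P(Near), equating Left's and Right's payoffs gives 3q + 3 = −7q + 9 ⇒ q = 3/5.

24/5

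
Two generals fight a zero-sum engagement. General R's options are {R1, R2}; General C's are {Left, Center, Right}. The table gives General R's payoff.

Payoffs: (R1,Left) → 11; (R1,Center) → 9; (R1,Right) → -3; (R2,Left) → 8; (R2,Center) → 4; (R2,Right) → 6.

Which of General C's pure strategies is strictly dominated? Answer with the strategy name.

Center holds General R's payoff strictly below Left in every row: 9 < 11, 4 < 8.
So Left is strictly dominated for General C.

Left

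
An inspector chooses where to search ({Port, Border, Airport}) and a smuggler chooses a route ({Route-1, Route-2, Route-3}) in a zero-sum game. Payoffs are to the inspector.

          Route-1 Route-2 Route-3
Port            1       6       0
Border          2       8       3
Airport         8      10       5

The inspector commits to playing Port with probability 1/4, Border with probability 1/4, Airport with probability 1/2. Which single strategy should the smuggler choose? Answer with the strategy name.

Route-3

If the smuggler plays Route-1, the inspector's expected payoff is (1/4)·1 + (1/4)·2 + (1/2)·8 = 19/4.
If the smuggler plays Route-2, the inspector's expected payoff is (1/4)·6 + (1/4)·8 + (1/2)·10 = 17/2.
If the smuggler plays Route-3, the inspector's expected payoff is (1/4)·0 + (1/4)·3 + (1/2)·5 = 13/4.
The smuggler minimizes the inspector's payoff; the smallest is 13/4, so the best response is Route-3.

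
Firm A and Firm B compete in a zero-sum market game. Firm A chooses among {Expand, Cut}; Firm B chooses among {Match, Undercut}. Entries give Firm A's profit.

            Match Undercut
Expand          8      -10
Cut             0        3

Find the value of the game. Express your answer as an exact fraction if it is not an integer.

8/7

Row minima: Expand → -10, Cut → 0; maximin = 0.
Column maxima: Match → 8, Undercut → 3; minimax = 3.
0 ≠ 3, so there is no saddle point; optimal play is mixed.
Let Firm A play Expand with probability p. Expected payoff against Match: 8p + 0(1−p) = 8p; against Undercut: (-10)p + 3(1−p) = −13p + 3.
Setting these equal: 8p = −13p + 3 ⇒ 21p = 3 ⇒ p = 1/7, and the value is (8)·(1/7) = 8/7.
For Firm B: with q = P(Match), equating Expand's and Cut's payoffs gives 18q − 10 = −3q + 3 ⇒ q = 13/21.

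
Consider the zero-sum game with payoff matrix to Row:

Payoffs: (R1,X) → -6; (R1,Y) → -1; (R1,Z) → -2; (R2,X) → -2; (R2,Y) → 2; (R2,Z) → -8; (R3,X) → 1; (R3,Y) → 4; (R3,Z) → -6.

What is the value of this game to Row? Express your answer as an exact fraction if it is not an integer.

Row minima: R1 → -6, R2 → -8, R3 → -6; maximin = -6.
Column maxima: X → 1, Y → 4, Z → -2; minimax = -2.
-6 ≠ -2, so there is no saddle point; optimal play is mixed.
R2 is strictly dominated by R3, so Row never plays it.
Y is strictly dominated by X (it gives Row strictly more in every row), so Column never plays it.
On the remaining 2×2 (R1, R3 vs X, Z):
Let Row play R1 with probability p. Expected payoff against X: (-6)p + 1(1−p) = −7p + 1; against Z: (-2)p + (-6)(1−p) = 4p − 6.
Setting these equal: −7p + 1 = 4p − 6 ⇒ −11p = -7 ⇒ p = 7/11, and the value is (-7)·(7/11) + 1 = -38/11.
For Column: with q = P(X), equating R1's and R3's payoffs gives −4q − 2 = 7q − 6 ⇒ q = 4/11.

-38/11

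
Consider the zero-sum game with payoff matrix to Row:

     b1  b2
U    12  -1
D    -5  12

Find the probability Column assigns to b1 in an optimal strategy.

Row minima: U → -1, D → -5; maximin = -1.
Column maxima: b1 → 12, b2 → 12; minimax = 12.
-1 ≠ 12, so there is no saddle point; optimal play is mixed.
Let Row play U with probability p. Expected payoff against b1: 12p + (-5)(1−p) = 17p − 5; against b2: (-1)p + 12(1−p) = −13p + 12.
Setting these equal: 17p − 5 = −13p + 12 ⇒ 30p = 17 ⇒ p = 17/30, and the value is (17)·(17/30) − 5 = 139/30.
For Column: with q = P(b1), equating U's and D's payoffs gives 13q − 1 = −17q + 12 ⇒ q = 13/30.

13/30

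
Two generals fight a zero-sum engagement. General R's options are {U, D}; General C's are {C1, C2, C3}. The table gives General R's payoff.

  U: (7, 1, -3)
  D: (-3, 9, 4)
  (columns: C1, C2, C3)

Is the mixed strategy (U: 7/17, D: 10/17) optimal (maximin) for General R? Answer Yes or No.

Yes

Against C1 this mix gives (7/17)·7 + (10/17)·(-3) = 19/17.
Against C2 this mix gives (7/17)·1 + (10/17)·9 = 97/17.
Against C3 this mix gives (7/17)·(-3) + (10/17)·4 = 19/17.
All of General C's active replies (C1, C3) yield 19/17, and no column does worse for General R. The mix makes General C indifferent and guarantees 19/17, so it is optimal.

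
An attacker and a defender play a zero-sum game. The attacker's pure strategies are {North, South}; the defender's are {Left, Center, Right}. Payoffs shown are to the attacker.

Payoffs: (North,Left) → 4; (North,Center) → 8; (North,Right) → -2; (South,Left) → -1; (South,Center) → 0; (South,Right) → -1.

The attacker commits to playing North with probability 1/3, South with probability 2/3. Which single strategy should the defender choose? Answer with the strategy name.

Right

If the defender plays Left, the attacker's expected payoff is (1/3)·4 + (2/3)·(-1) = 2/3.
If the defender plays Center, the attacker's expected payoff is (1/3)·8 + (2/3)·0 = 8/3.
If the defender plays Right, the attacker's expected payoff is (1/3)·(-2) + (2/3)·(-1) = -4/3.
The defender minimizes the attacker's payoff; the smallest is -4/3, so the best response is Right.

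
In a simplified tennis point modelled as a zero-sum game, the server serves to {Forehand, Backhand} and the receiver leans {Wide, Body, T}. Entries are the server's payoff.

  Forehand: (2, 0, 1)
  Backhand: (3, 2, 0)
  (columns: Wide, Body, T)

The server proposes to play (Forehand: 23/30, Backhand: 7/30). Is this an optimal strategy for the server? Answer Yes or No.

No

Against Wide this mix gives (23/30)·2 + (7/30)·3 = 67/30.
Against Body this mix gives (23/30)·0 + (7/30)·2 = 7/15.
Against T this mix gives (23/30)·1 + (7/30)·0 = 23/30.
The receiver will play Body, holding the server to 7/15. Shifting weight toward the row that does better against Body would raise this floor (the equalizing mix achieves 2/3 against both Body and T), so the proposed strategy is not optimal.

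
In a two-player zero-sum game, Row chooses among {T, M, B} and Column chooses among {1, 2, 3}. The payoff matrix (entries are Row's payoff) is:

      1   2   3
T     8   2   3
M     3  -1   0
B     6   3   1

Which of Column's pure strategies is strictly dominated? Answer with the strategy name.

2 holds Row's payoff strictly below 1 in every row: 2 < 8, -1 < 3, 3 < 6.
So 1 is strictly dominated for Column.

1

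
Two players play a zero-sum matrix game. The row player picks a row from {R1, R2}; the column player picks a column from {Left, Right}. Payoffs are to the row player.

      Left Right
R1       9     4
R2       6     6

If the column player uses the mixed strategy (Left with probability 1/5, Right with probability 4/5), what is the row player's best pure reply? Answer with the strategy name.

Expected payoff of R1: (1/5)·9 + (4/5)·4 = 5.
Expected payoff of R2: (1/5)·6 + (4/5)·6 = 6.
The largest is 6, so the row player's best response is R2.

R2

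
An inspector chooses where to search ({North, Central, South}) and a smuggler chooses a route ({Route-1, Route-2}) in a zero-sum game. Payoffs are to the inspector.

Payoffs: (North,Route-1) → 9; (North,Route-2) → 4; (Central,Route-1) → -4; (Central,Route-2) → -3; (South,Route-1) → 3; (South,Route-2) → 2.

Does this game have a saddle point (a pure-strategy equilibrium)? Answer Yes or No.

Yes

Row minima: North → 4, Central → -4, South → 2; maximin = 4.
Column maxima: Route-1 → 9, Route-2 → 4; minimax = 4.
maximin = minimax = 4, so a saddle point exists.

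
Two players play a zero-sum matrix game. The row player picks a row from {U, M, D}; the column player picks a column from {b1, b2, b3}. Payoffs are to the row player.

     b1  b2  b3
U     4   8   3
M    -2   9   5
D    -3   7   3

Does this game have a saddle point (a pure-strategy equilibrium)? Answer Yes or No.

Row minima: U → 3, M → -2, D → -3; maximin = 3.
Column maxima: b1 → 4, b2 → 9, b3 → 5; minimax = 4.
3 ≠ 4, so no pure-strategy equilibrium exists.

No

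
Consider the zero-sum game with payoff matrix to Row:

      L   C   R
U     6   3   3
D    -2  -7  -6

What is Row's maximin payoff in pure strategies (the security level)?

Row minima: U → 3, D → -7.
The best of these is 3.

3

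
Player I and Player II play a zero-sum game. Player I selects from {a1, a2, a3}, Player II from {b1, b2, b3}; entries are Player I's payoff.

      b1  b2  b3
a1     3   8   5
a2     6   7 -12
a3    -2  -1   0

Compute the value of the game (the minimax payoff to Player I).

Row minima: a1 → 3, a2 → -12, a3 → -2; maximin = 3.
Column maxima: b1 → 6, b2 → 8, b3 → 5; minimax = 5.
3 ≠ 5, so there is no saddle point; optimal play is mixed.
a3 is strictly dominated by a1, so Player I never plays it.
b2 is strictly dominated by b1 (it gives Player I strictly more in every row), so Player II never plays it.
On the remaining 2×2 (a1, a2 vs b1, b3):
Let Player I play a1 with probability p. Expected payoff against b1: 3p + 6(1−p) = −3p + 6; against b3: 5p + (-12)(1−p) = 17p − 12.
Setting these equal: −3p + 6 = 17p − 12 ⇒ −20p = -18 ⇒ p = 9/10, and the value is (-3)·(9/10) + 6 = 33/10.
For Player II: with q = P(b1), equating a1's and a2's payoffs gives −2q + 5 = 18q − 12 ⇒ q = 17/20.

33/10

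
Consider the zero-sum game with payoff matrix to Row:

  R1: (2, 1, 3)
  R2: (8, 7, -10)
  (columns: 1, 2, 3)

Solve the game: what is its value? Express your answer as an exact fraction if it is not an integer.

31/19

Row minima: R1 → 1, R2 → -10; maximin = 1.
Column maxima: 1 → 8, 2 → 7, 3 → 3; minimax = 3.
1 ≠ 3, so there is no saddle point; optimal play is mixed.
1 is strictly dominated by 2 (it gives Row strictly more in every row), so Column never plays it.
On the remaining 2×2 (R1, R2 vs 2, 3):
Let Row play R1 with probability p. Expected payoff against 2: 1p + 7(1−p) = −6p + 7; against 3: 3p + (-10)(1−p) = 13p − 10.
Setting these equal: −6p + 7 = 13p − 10 ⇒ −19p = -17 ⇒ p = 17/19, and the value is (-6)·(17/19) + 7 = 31/19.
For Column: with q = P(2), equating R1's and R2's payoffs gives −2q + 3 = 17q − 10 ⇒ q = 13/19.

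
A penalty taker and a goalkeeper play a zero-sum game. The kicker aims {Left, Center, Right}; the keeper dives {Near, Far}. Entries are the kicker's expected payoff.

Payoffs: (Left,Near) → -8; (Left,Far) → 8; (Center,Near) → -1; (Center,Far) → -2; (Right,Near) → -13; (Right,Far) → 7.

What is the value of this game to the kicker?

-24/17

Row minima: Left → -8, Center → -2, Right → -13; maximin = -2.
Column maxima: Near → -1, Far → 8; minimax = -1.
-2 ≠ -1, so there is no saddle point; optimal play is mixed.
Right is strictly dominated by Left, so the kicker never plays it.
On the remaining 2×2 (Left, Center vs Near, Far):
Let the kicker play Left with probability p. Expected payoff against Near: (-8)p + (-1)(1−p) = −7p − 1; against Far: 8p + (-2)(1−p) = 10p − 2.
Setting these equal: −7p − 1 = 10p − 2 ⇒ −17p = -1 ⇒ p = 1/17, and the value is (-7)·(1/17) − 1 = -24/17.
For the keeper: with q = P(Near), equating Left's and Center's payoffs gives −16q + 8 = q − 2 ⇒ q = 10/17.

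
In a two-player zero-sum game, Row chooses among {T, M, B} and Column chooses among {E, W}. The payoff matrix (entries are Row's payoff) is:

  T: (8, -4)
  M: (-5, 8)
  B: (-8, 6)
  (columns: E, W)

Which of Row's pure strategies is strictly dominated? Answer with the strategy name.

B

M gives a strictly higher payoff than B against every column: -5 > -8, 8 > 6.
So B is strictly dominated and Row never plays it.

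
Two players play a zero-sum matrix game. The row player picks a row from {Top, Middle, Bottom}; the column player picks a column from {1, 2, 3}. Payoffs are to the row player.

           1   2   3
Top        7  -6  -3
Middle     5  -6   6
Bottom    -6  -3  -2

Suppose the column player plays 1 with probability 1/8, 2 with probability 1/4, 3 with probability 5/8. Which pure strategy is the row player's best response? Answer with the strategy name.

Middle

Expected payoff of Top: (1/8)·7 + (1/4)·(-6) + (5/8)·(-3) = -5/2.
Expected payoff of Middle: (1/8)·5 + (1/4)·(-6) + (5/8)·6 = 23/8.
Expected payoff of Bottom: (1/8)·(-6) + (1/4)·(-3) + (5/8)·(-2) = -11/4.
The largest is 23/8, so the row player's best response is Middle.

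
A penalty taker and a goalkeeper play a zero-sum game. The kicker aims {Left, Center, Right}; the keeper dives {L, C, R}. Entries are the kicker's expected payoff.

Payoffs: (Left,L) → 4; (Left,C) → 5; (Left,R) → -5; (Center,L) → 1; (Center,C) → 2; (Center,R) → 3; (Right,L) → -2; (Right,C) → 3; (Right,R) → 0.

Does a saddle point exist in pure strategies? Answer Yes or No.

No

Row minima: Left → -5, Center → 1, Right → -2; maximin = 1.
Column maxima: L → 4, C → 5, R → 3; minimax = 3.
1 ≠ 3, so no pure-strategy equilibrium exists.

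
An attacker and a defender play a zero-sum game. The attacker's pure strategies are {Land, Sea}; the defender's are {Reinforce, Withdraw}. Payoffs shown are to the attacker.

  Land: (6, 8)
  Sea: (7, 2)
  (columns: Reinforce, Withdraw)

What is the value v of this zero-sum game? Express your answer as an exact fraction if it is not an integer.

Row minima: Land → 6, Sea → 2; maximin = 6.
Column maxima: Reinforce → 7, Withdraw → 8; minimax = 7.
6 ≠ 7, so there is no saddle point; optimal play is mixed.
Let the attacker play Land with probability p. Expected payoff against Reinforce: 6p + 7(1−p) = −p + 7; against Withdraw: 8p + 2(1−p) = 6p + 2.
Setting these equal: −p + 7 = 6p + 2 ⇒ −7p = -5 ⇒ p = 5/7, and the value is (-1)·(5/7) + 7 = 44/7.
For the defender: with q = P(Reinforce), equating Land's and Sea's payoffs gives −2q + 8 = 5q + 2 ⇒ q = 6/7.

44/7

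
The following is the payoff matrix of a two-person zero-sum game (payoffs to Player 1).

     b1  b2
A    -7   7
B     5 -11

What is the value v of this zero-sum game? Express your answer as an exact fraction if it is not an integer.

Row minima: A → -7, B → -11; maximin = -7.
Column maxima: b1 → 5, b2 → 7; minimax = 5.
-7 ≠ 5, so there is no saddle point; optimal play is mixed.
Let Player 1 play A with probability p. Expected payoff against b1: (-7)p + 5(1−p) = −12p + 5; against b2: 7p + (-11)(1−p) = 18p − 11.
Setting these equal: −12p + 5 = 18p − 11 ⇒ −30p = -16 ⇒ p = 8/15, and the value is (-12)·(8/15) + 5 = -7/5.
For Player 2: with q = P(b1), equating A's and B's payoffs gives −14q + 7 = 16q − 11 ⇒ q = 3/5.

-7/5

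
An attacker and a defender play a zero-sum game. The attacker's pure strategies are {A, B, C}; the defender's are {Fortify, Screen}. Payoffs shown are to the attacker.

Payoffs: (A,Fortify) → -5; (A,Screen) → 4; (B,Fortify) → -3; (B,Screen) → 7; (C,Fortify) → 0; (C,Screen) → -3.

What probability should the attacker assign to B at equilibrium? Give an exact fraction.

3/13

Row minima: A → -5, B → -3, C → -3; maximin = -3.
Column maxima: Fortify → 0, Screen → 7; minimax = 0.
-3 ≠ 0, so there is no saddle point; optimal play is mixed.
A is strictly dominated by B, so the attacker never plays it.
On the remaining 2×2 (B, C vs Fortify, Screen):
Let the attacker play B with probability p. Expected payoff against Fortify: (-3)p + 0(1−p) = −3p; against Screen: 7p + (-3)(1−p) = 10p − 3.
Setting these equal: −3p = 10p − 3 ⇒ −13p = -3 ⇒ p = 3/13, and the value is (-3)·(3/13) = -9/13.
For the defender: with q = P(Fortify), equating B's and C's payoffs gives −10q + 7 = 3q − 3 ⇒ q = 10/13.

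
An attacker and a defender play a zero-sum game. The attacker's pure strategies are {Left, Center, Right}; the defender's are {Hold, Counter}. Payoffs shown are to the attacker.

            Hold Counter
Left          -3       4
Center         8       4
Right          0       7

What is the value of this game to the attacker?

56/11

Row minima: Left → -3, Center → 4, Right → 0; maximin = 4.
Column maxima: Hold → 8, Counter → 7; minimax = 7.
4 ≠ 7, so there is no saddle point; optimal play is mixed.
Left is strictly dominated by Right, so the attacker never plays it.
On the remaining 2×2 (Center, Right vs Hold, Counter):
Let the attacker play Center with probability p. Expected payoff against Hold: 8p + 0(1−p) = 8p; against Counter: 4p + 7(1−p) = −3p + 7.
Setting these equal: 8p = −3p + 7 ⇒ 11p = 7 ⇒ p = 7/11, and the value is (8)·(7/11) = 56/11.
For the defender: with q = P(Hold), equating Center's and Right's payoffs gives 4q + 4 = −7q + 7 ⇒ q = 3/11.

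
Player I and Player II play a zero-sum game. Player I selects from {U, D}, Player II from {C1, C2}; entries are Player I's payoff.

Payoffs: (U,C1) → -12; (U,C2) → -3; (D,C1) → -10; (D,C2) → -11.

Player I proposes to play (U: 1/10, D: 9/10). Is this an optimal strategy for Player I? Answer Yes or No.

Yes

Against C1 this mix gives (1/10)·(-12) + (9/10)·(-10) = -51/5.
Against C2 this mix gives (1/10)·(-3) + (9/10)·(-11) = -51/5.
All of Player II's active replies (C1, C2) yield -51/5, and no column does worse for Player I. The mix makes Player II indifferent and guarantees -51/5, so it is optimal.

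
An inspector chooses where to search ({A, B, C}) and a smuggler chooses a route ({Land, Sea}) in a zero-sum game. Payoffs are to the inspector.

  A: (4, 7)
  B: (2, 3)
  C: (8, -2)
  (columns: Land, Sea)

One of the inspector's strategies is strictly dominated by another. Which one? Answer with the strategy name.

A gives a strictly higher payoff than B against every column: 4 > 2, 7 > 3.
So B is strictly dominated and the inspector never plays it.

B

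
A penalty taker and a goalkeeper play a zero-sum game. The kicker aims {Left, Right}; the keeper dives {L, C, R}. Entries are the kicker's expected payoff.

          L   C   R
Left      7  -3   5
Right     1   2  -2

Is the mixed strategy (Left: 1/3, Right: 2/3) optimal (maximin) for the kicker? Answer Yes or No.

Yes

Against L this mix gives (1/3)·7 + (2/3)·1 = 3.
Against C this mix gives (1/3)·(-3) + (2/3)·2 = 1/3.
Against R this mix gives (1/3)·5 + (2/3)·(-2) = 1/3.
All of the keeper's active replies (C, R) yield 1/3, and no column does worse for the kicker. The mix makes the keeper indifferent and guarantees 1/3, so it is optimal.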